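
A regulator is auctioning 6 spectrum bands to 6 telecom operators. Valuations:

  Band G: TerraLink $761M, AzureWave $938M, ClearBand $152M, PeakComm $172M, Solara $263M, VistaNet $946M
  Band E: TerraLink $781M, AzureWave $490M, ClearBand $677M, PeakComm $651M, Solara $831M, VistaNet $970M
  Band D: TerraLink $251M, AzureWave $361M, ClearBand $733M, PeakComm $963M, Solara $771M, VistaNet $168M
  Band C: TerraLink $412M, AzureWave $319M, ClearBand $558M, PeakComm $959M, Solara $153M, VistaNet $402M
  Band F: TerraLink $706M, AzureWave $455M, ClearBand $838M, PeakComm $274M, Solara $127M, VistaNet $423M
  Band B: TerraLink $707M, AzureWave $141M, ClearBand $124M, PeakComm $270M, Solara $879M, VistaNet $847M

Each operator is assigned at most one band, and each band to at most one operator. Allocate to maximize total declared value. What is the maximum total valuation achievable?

Maximum total: $5185M

Optimal: TerraLink→Band F ($706M), AzureWave→Band G ($938M), ClearBand→Band D ($733M), PeakComm→Band C ($959M), Solara→Band B ($879M), VistaNet→Band E ($970M) — total 706+938+733+959+879+970 = $5185M.
Column-greedy (each band in turn goes to its best remaining operator) gives $4145M, worse by 1040.
Every other assignment is strictly worse.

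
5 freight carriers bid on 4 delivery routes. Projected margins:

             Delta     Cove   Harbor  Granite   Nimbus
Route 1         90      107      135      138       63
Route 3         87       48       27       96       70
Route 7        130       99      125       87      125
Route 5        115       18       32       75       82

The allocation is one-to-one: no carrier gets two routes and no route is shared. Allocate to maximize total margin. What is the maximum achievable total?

Max total: $471k

Optimal: Harbor→Route 1 ($135k), Granite→Route 3 ($96k), Nimbus→Route 7 ($125k), Delta→Route 5 ($115k) — total 135+96+125+115 = $471k.
Max-entry greedy (repeatedly take the single best remaining cell) gives $398k, worse by 73.
Next-best assignment: Granite→Route 1, Nimbus→Route 3, Harbor→Route 7, Delta→Route 5 = $448k.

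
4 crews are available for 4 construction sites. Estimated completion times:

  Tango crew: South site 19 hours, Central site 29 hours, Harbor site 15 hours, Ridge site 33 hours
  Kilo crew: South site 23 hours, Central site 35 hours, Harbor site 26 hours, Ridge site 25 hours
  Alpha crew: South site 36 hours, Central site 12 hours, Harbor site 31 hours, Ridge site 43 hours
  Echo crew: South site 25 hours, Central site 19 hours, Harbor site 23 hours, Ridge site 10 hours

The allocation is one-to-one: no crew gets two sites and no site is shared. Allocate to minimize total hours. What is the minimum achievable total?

Minimum total: 60 hours

Optimal: Tango crew→Harbor site (15 hours), Kilo crew→South site (23 hours), Alpha crew→Central site (12 hours), Echo crew→Ridge site (10 hours) — total 15+23+12+10 = 60 hours.
Column-greedy (each site in turn goes to its cheapest remaining crew) gives 79 hours, worse by 19.
Next-best assignment: Tango crew→South site, Kilo crew→Harbor site, Alpha crew→Central site, Echo crew→Ridge site = 67 hours.
Checked against all permutations: 60 hours is optimal.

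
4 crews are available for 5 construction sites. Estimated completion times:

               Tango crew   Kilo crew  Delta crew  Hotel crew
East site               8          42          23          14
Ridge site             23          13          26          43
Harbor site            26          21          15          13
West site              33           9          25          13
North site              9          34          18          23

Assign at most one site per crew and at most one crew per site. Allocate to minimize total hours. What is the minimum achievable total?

Minimum total: 47 hours

Optimal: Tango crew→North site (9 hours), Kilo crew→West site (9 hours), Delta crew→Harbor site (15 hours), Hotel crew→East site (14 hours) — total 9+9+15+14 = 47 hours.
Row-greedy (each crew in turn takes its cheapest remaining site) gives 55 hours, worse by 8.
Next-best assignment: Tango crew→East site, Kilo crew→West site, Delta crew→North site, Hotel crew→Harbor site = 48 hours.
Checked against all permutations: 47 hours is optimal.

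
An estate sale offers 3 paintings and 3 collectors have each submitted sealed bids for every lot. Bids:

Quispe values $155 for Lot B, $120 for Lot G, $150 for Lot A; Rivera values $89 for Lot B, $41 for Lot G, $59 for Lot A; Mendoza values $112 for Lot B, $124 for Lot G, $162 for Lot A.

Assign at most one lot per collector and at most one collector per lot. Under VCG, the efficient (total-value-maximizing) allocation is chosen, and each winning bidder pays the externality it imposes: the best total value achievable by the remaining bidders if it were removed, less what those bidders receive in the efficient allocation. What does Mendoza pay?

Mendoza pays $30.

Efficient allocation: Quispe→Lot G ($120), Rivera→Lot B ($89), Mendoza→Lot A ($162); total welfare W = $371.
Mendoza receives Lot A at value $162, so the others get W − 162 = $209.
Without Mendoza: best allocation of the remaining 2 bidders over all 3 lots is Quispe→Lot A ($150), Rivera→Lot B ($89), total $239.
VCG payment = (others' best without Mendoza) − (others' welfare with Mendoza) = 239 − 209 = $30.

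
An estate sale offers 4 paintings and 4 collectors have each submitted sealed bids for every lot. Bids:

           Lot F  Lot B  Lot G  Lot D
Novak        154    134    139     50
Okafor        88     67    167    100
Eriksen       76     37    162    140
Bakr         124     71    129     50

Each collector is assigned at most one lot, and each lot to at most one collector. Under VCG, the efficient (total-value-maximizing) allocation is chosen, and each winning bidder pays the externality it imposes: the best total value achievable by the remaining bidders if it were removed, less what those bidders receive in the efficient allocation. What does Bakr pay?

Efficient allocation: Novak→Lot B ($134), Okafor→Lot G ($167), Eriksen→Lot D ($140), Bakr→Lot F ($124); total welfare W = $565.
Bakr receives Lot F at value $124, so the others get W − 124 = $441.
Without Bakr: best allocation of the remaining 3 bidders over all 4 lots is Novak→Lot F ($154), Okafor→Lot G ($167), Eriksen→Lot D ($140), total $461.
VCG payment = (others' best without Bakr) − (others' welfare with Bakr) = 461 − 441 = $20.

Bakr pays $20.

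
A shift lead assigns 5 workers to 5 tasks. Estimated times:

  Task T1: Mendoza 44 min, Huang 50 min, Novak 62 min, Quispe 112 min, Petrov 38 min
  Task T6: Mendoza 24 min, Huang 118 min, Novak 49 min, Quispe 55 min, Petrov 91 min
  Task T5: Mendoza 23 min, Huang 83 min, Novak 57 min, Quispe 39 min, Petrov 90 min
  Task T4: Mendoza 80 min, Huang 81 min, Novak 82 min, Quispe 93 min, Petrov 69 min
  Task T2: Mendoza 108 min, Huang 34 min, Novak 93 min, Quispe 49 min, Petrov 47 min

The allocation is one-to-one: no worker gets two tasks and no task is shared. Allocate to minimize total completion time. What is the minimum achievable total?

Minimum total: 217 min

This is a one-to-one assignment (minimum-cost bipartite matching).
Optimal: Mendoza→Task T6 (24 min), Huang→Task T2 (34 min), Novak→Task T4 (82 min), Quispe→Task T5 (39 min), Petrov→Task T1 (38 min) — total 24+34+82+39+38 = 217 min.
Row-greedy (each worker in turn takes its cheapest remaining task) gives 237 min, worse by 20.
Next-best assignment: Mendoza→Task T6, Huang→Task T2, Novak→Task T1, Quispe→Task T5, Petrov→Task T4 = 228 min.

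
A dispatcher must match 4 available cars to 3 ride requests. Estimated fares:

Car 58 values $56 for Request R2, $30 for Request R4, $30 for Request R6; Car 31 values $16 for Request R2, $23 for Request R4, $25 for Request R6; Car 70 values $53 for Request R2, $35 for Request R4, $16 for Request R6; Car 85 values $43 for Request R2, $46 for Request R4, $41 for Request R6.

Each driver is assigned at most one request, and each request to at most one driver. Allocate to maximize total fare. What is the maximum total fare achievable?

Maximum total: $132

This is the linear assignment problem.
Optimal: Car 58→Request R2 ($56), Car 70→Request R4 ($35), Car 85→Request R6 ($41) — total 56+35+41 = $132.
Row-greedy (each driver in turn takes its best remaining request) gives $116, worse by 16.
Swapping Car 58↔Car 85 (Car 58→Request R6 $30, Car 85→Request R2 $43) loses 24.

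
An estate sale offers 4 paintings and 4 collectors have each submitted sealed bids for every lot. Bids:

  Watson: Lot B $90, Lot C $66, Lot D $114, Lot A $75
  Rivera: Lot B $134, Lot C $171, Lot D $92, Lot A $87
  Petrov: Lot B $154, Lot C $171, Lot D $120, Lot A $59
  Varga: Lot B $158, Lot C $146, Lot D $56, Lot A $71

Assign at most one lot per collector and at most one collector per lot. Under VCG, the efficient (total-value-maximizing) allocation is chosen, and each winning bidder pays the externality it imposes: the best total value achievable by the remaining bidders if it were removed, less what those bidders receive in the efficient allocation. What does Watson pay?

Efficient allocation: Watson→Lot D ($114), Rivera→Lot A ($87), Petrov→Lot C ($171), Varga→Lot B ($158); total welfare W = $530.
Watson receives Lot D at value $114, so the others get W − 114 = $416.
Without Watson: best allocation of the remaining 3 bidders over all 4 lots is Rivera→Lot C ($171), Petrov→Lot D ($120), Varga→Lot B ($158), total $449.
VCG payment = (others' best without Watson) − (others' welfare with Watson) = 449 − 416 = $33.

Watson pays $33.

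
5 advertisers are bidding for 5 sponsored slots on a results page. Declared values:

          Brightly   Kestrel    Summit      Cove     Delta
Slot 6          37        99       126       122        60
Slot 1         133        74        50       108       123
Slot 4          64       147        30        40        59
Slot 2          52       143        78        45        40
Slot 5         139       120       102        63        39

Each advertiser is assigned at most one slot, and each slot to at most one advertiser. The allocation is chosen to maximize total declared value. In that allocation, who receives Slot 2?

This is the linear assignment problem.
Optimal: Brightly→Slot 5 ($139), Kestrel→Slot 4 ($147), Summit→Slot 2 ($78), Cove→Slot 6 ($122), Delta→Slot 1 ($123) — total 139+147+78+122+123 = $609.
Row-greedy (each advertiser in turn takes its best remaining slot) gives $560, worse by 49.
Next-best assignment: Brightly→Slot 5, Kestrel→Slot 4, Summit→Slot 6, Cove→Slot 2, Delta→Slot 1 = $580.
Checked against all permutations: $609 is optimal.
Summit's own top slot is Slot 6 ($126), but forcing Summit→Slot 6 and reassigning the rest optimally gives only $580 — worse by 29.

Summit receives Slot 2.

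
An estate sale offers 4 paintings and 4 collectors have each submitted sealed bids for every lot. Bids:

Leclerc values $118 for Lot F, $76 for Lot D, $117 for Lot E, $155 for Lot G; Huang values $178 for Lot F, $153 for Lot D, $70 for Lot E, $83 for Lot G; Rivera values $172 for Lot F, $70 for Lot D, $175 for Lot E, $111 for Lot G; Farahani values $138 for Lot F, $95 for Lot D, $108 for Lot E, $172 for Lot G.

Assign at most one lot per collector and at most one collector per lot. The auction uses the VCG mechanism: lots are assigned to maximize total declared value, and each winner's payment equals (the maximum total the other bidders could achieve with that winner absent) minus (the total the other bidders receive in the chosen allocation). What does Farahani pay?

Efficient allocation: Leclerc→Lot G ($155), Huang→Lot D ($153), Rivera→Lot E ($175), Farahani→Lot F ($138); total welfare W = $621.
Farahani receives Lot F at value $138, so the others get W − 138 = $483.
Without Farahani: best allocation of the remaining 3 bidders over all 4 lots is Leclerc→Lot G ($155), Huang→Lot F ($178), Rivera→Lot E ($175), total $508.
VCG payment = (others' best without Farahani) − (others' welfare with Farahani) = 508 − 483 = $25.

Farahani pays $25.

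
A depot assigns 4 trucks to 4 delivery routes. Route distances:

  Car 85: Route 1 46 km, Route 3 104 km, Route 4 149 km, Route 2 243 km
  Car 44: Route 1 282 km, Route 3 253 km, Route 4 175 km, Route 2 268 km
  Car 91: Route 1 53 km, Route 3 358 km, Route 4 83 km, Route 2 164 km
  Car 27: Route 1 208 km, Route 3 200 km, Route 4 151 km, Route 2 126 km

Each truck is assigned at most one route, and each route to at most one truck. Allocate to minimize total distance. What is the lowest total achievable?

Optimal: Car 85→Route 3 (104 km), Car 44→Route 4 (175 km), Car 91→Route 1 (53 km), Car 27→Route 2 (126 km) — total 104+175+53+126 = 458 km.
Min-entry greedy (repeatedly take the single cheapest remaining cell) gives 508 km, worse by 50.
Next-best assignment: Car 85→Route 1, Car 44→Route 3, Car 91→Route 4, Car 27→Route 2 = 508 km.
No other one-to-one assignment undercuts 458 km.

Minimum total: 458 km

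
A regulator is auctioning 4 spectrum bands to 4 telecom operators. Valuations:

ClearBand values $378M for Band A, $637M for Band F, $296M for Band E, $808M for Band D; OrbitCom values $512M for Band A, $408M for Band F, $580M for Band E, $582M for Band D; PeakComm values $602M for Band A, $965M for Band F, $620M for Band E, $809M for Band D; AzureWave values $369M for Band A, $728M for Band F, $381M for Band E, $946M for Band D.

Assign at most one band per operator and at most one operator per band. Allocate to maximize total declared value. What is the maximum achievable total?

Optimal: ClearBand→Band A ($378M), OrbitCom→Band E ($580M), PeakComm→Band F ($965M), AzureWave→Band D ($946M) — total 378+580+965+946 = $2869M.
Row-greedy (each operator in turn takes its best remaining band) gives $2722M, worse by 147.
Next-best assignment: ClearBand→Band F, OrbitCom→Band E, PeakComm→Band A, AzureWave→Band D = $2765M.
No other one-to-one assignment exceeds $2869M.

Max total: $2869M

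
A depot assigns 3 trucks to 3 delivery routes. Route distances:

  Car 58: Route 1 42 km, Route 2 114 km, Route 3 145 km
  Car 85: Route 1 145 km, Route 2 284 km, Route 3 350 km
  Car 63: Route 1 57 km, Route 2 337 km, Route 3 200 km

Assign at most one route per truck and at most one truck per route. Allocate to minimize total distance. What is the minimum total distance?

Treat this as an assignment problem: match each truck to one route.
Optimal: Car 58→Route 2 (114 km), Car 85→Route 1 (145 km), Car 63→Route 3 (200 km) — total 114+145+200 = 459 km.
Row-greedy (each truck in turn takes its cheapest remaining route) gives 526 km, worse by 67.
Next-best assignment: Car 58→Route 3, Car 85→Route 2, Car 63→Route 1 = 486 km.

Minimum total: 459 km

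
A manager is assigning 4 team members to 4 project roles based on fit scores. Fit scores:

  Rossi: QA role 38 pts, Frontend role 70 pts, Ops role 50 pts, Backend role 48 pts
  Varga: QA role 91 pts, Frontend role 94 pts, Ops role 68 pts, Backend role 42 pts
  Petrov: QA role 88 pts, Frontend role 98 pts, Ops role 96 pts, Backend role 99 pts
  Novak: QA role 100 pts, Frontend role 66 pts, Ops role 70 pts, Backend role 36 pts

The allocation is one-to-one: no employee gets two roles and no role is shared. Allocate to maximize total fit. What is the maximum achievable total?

Maximum total: 343 pts

Optimal: Rossi→Ops role (50 pts), Varga→Frontend role (94 pts), Petrov→Backend role (99 pts), Novak→QA role (100 pts) — total 50+94+99+100 = 343 pts.
Row-greedy (each employee in turn takes its best remaining role) gives 330 pts, worse by 13.
Every other assignment is strictly worse.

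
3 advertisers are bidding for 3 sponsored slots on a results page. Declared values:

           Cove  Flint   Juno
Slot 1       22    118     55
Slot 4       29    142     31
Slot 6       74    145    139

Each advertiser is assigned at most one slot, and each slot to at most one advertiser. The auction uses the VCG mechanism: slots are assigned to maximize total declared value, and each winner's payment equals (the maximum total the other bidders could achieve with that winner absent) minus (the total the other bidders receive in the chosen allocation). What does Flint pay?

Flint pays $7.

Efficient allocation: Cove→Slot 1 ($22), Flint→Slot 4 ($142), Juno→Slot 6 ($139); total welfare W = $303.
Flint receives Slot 4 at value $142, so the others get W − 142 = $161.
Without Flint: best allocation of the remaining 2 bidders over all 3 slots is Cove→Slot 4 ($29), Juno→Slot 6 ($139), total $168.
VCG payment = (others' best without Flint) − (others' welfare with Flint) = 168 − 161 = $7.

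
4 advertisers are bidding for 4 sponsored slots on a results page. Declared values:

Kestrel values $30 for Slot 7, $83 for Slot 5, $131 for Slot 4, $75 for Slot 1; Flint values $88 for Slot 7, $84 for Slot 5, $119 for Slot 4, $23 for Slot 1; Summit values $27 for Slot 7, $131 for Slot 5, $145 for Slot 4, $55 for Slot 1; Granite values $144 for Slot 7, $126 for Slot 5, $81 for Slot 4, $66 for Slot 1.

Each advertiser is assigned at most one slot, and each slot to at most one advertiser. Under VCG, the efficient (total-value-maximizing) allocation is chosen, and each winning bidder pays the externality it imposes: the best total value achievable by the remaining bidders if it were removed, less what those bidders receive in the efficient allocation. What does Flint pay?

Flint pays $56.

Efficient allocation: Kestrel→Slot 1 ($75), Flint→Slot 4 ($119), Summit→Slot 5 ($131), Granite→Slot 7 ($144); total welfare W = $469.
Flint receives Slot 4 at value $119, so the others get W − 119 = $350.
Without Flint: best allocation of the remaining 3 bidders over all 4 slots is Kestrel→Slot 4 ($131), Summit→Slot 5 ($131), Granite→Slot 7 ($144), total $406.
VCG payment = (others' best without Flint) − (others' welfare with Flint) = 406 − 350 = $56.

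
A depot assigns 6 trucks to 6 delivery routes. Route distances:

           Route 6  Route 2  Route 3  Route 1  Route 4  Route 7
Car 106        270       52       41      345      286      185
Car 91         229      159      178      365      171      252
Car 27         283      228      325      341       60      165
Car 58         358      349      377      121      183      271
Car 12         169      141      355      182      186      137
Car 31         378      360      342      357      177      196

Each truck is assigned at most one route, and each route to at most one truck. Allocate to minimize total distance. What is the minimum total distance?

This is the linear assignment problem.
Optimal: Car 106→Route 3 (41 km), Car 91→Route 2 (159 km), Car 27→Route 4 (60 km), Car 58→Route 1 (121 km), Car 12→Route 6 (169 km), Car 31→Route 7 (196 km) — total 41+159+60+121+169+196 = 746 km.
Column-greedy (each route in turn goes to its cheapest remaining truck) gives 776 km, worse by 30.
Swapping Car 31↔Car 106 (Car 31→Route 3 342 km, Car 106→Route 7 185 km) adds 290.
Every other assignment is strictly worse.

Minimum total: 746 km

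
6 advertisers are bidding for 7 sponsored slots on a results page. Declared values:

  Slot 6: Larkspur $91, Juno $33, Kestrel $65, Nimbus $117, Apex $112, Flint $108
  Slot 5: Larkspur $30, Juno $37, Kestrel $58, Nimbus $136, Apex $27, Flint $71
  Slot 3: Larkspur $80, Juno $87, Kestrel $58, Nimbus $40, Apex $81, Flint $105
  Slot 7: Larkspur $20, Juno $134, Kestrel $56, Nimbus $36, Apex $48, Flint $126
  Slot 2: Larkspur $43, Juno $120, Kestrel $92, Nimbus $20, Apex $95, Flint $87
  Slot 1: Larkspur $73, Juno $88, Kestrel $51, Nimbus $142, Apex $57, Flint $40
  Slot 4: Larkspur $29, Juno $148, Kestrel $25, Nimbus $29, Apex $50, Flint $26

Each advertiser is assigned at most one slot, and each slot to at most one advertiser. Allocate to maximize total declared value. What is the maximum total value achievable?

Optimal: Larkspur→Slot 3 ($80), Juno→Slot 4 ($148), Kestrel→Slot 2 ($92), Nimbus→Slot 1 ($142), Apex→Slot 6 ($112), Flint→Slot 7 ($126) — total 80+148+92+142+112+126 = $700.
Next-best assignment: Larkspur→Slot 3, Juno→Slot 4, Kestrel→Slot 2, Nimbus→Slot 5, Apex→Slot 6, Flint→Slot 7 = $694.
Swapping Apex↔Larkspur (Apex→Slot 3 $81, Larkspur→Slot 6 $91) loses 20.

Max total: $700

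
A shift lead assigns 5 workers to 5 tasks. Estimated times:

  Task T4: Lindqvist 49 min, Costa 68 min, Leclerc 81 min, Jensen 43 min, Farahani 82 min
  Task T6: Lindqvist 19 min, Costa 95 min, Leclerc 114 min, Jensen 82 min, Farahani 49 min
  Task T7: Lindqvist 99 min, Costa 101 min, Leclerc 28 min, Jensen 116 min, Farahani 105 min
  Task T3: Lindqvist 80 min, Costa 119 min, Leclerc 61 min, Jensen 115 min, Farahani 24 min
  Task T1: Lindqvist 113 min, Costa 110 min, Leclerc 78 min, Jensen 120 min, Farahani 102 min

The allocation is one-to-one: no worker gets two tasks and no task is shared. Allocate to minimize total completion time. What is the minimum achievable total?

Min total: 224 min

This is a one-to-one assignment (minimum-cost bipartite matching).
Optimal: Lindqvist→Task T6 (19 min), Costa→Task T1 (110 min), Leclerc→Task T7 (28 min), Jensen→Task T4 (43 min), Farahani→Task T3 (24 min) — total 19+110+28+43+24 = 224 min.
Row-greedy (each worker in turn takes its cheapest remaining task) gives 332 min, worse by 108.
Every other assignment is strictly worse.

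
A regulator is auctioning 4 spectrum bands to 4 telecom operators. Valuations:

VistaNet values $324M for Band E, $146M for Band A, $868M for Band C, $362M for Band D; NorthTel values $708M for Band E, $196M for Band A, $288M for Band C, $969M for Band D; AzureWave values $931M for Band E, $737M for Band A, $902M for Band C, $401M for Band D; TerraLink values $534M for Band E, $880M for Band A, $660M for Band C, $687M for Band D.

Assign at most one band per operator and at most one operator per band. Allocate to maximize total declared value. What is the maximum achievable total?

Optimal: VistaNet→Band C ($868M), NorthTel→Band D ($969M), AzureWave→Band E ($931M), TerraLink→Band A ($880M) — total 868+969+931+880 = $3648M.

Maximum total: $3648M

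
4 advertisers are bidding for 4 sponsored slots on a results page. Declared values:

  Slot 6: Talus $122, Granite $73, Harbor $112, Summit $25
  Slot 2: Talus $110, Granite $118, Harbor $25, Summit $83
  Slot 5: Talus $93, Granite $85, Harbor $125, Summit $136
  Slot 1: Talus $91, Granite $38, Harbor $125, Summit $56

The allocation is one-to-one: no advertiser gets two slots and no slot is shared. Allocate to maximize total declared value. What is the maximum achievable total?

This is a one-to-one assignment (maximum-weight bipartite matching).
Optimal: Talus→Slot 6 ($122), Granite→Slot 2 ($118), Harbor→Slot 1 ($125), Summit→Slot 5 ($136) — total 122+118+125+136 = $501.
Row-greedy (each advertiser in turn takes its best remaining slot) gives $421, worse by 80.
Next-best assignment: Talus→Slot 1, Granite→Slot 2, Harbor→Slot 6, Summit→Slot 5 = $457.
Swapping Talus↔Granite (Talus→Slot 2 $110, Granite→Slot 6 $73) loses 57.
Every other assignment is strictly worse.

Maximum total: $501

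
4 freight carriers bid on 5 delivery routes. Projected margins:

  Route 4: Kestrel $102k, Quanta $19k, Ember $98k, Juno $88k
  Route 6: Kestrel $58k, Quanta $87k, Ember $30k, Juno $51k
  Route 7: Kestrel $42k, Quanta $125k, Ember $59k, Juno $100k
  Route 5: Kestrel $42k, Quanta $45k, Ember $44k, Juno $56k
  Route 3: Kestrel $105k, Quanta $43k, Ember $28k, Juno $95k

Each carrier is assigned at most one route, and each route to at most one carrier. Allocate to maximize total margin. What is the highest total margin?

Maximum total: $390k

Optimal: Kestrel→Route 3 ($105k), Quanta→Route 6 ($87k), Ember→Route 4 ($98k), Juno→Route 7 ($100k) — total 105+87+98+100 = $390k.
No other one-to-one assignment exceeds $390k.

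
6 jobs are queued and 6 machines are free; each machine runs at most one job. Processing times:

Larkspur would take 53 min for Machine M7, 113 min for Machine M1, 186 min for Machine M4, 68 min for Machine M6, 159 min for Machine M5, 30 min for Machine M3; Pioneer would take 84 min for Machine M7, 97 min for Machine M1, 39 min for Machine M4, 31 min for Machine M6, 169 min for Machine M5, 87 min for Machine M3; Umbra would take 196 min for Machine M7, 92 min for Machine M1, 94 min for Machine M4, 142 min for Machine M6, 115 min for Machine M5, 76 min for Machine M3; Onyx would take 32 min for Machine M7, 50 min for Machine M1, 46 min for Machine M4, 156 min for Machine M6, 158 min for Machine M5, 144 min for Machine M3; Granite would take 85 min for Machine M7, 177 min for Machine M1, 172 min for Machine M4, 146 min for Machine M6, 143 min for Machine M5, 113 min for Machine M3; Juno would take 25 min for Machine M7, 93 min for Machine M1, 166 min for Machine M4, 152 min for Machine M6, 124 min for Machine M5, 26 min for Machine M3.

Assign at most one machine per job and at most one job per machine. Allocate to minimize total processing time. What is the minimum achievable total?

Min total: 367 min

Treat this as an assignment problem: match each job to one machine.
Optimal: Larkspur→Machine M3 (30 min), Pioneer→Machine M6 (31 min), Umbra→Machine M1 (92 min), Onyx→Machine M4 (46 min), Granite→Machine M5 (143 min), Juno→Machine M7 (25 min) — total 30+31+92+46+143+25 = 367 min.
Column-greedy (each machine in turn goes to its cheapest remaining job) gives 410 min, worse by 43.
Next-best assignment: Larkspur→Machine M3, Pioneer→Machine M6, Umbra→Machine M4, Onyx→Machine M1, Granite→Machine M5, Juno→Machine M7 = 373 min.
Checked against all permutations: 367 min is optimal.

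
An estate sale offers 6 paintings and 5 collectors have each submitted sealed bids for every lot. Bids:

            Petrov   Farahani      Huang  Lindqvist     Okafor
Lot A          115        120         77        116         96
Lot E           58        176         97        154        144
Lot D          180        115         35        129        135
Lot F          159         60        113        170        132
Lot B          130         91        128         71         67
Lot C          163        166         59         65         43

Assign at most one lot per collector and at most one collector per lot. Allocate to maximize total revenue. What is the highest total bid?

Optimal: Petrov→Lot D ($180), Farahani→Lot C ($166), Huang→Lot B ($128), Lindqvist→Lot F ($170), Okafor→Lot E ($144) — total 180+166+128+170+144 = $788.
Column-greedy (each lot in turn goes to its best remaining collector) gives $714, worse by 74.
Swapping Lindqvist↔Huang (Lindqvist→Lot B $71, Huang→Lot F $113) loses 114.

Maximum total: $788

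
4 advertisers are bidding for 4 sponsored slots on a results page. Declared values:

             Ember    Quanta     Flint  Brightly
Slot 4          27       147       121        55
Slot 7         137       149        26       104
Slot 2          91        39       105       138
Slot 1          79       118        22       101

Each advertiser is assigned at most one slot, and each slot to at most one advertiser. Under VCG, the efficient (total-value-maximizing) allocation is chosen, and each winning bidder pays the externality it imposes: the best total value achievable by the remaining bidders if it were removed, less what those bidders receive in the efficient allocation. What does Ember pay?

Ember pays $31.

Efficient allocation: Ember→Slot 7 ($137), Quanta→Slot 1 ($118), Flint→Slot 4 ($121), Brightly→Slot 2 ($138); total welfare W = $514.
Ember receives Slot 7 at value $137, so the others get W − 137 = $377.
Without Ember: best allocation of the remaining 3 bidders over all 4 slots is Quanta→Slot 7 ($149), Flint→Slot 4 ($121), Brightly→Slot 2 ($138), total $408.
VCG payment = (others' best without Ember) − (others' welfare with Ember) = 408 − 377 = $31.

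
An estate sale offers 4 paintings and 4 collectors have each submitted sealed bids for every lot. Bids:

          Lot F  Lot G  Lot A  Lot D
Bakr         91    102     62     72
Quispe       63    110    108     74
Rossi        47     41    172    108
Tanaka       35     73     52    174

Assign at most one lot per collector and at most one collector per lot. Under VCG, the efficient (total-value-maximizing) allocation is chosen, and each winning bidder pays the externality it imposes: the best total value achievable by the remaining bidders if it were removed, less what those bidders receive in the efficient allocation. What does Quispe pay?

Efficient allocation: Bakr→Lot F ($91), Quispe→Lot G ($110), Rossi→Lot A ($172), Tanaka→Lot D ($174); total welfare W = $547.
Quispe receives Lot G at value $110, so the others get W − 110 = $437.
Without Quispe: best allocation of the remaining 3 bidders over all 4 lots is Bakr→Lot G ($102), Rossi→Lot A ($172), Tanaka→Lot D ($174), total $448.
VCG payment = (others' best without Quispe) − (others' welfare with Quispe) = 448 − 437 = $11.

Quispe pays $11.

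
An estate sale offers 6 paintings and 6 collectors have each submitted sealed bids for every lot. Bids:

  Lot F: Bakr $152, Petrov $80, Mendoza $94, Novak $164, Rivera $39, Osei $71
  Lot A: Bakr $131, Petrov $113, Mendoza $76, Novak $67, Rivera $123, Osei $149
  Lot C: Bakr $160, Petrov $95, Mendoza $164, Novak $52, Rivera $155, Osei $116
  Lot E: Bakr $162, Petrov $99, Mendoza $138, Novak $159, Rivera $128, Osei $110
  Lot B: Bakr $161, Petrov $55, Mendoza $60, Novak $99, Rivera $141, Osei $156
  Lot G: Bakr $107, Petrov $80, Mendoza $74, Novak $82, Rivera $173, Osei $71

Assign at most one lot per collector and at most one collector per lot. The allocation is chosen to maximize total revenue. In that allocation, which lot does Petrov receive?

Petrov receives Lot A.

This is the linear assignment problem.
Optimal: Bakr→Lot E ($162), Petrov→Lot A ($113), Mendoza→Lot C ($164), Novak→Lot F ($164), Rivera→Lot G ($173), Osei→Lot B ($156) — total 162+113+164+164+173+156 = $932.
Column-greedy (each lot in turn goes to its best remaining collector) gives $860, worse by 72.
No other one-to-one assignment exceeds $932.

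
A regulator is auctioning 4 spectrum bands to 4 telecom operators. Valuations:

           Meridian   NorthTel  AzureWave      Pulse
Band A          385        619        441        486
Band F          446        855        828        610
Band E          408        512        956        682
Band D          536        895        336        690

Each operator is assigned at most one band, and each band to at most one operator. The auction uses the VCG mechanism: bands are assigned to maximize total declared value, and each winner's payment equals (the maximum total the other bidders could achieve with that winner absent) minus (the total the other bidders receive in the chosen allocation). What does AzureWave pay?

Efficient allocation: Meridian→Band A ($385M), NorthTel→Band F ($855M), AzureWave→Band E ($956M), Pulse→Band D ($690M); total welfare W = $2886M.
AzureWave receives Band E at value $956M, so the others get W − 956 = $1930M.
Without AzureWave: best allocation of the remaining 3 bidders over all 4 bands is Meridian→Band D ($536M), NorthTel→Band F ($855M), Pulse→Band E ($682M), total $2073M.
VCG payment = (others' best without AzureWave) − (others' welfare with AzureWave) = 2073 − 1930 = $143M.

AzureWave pays $143M.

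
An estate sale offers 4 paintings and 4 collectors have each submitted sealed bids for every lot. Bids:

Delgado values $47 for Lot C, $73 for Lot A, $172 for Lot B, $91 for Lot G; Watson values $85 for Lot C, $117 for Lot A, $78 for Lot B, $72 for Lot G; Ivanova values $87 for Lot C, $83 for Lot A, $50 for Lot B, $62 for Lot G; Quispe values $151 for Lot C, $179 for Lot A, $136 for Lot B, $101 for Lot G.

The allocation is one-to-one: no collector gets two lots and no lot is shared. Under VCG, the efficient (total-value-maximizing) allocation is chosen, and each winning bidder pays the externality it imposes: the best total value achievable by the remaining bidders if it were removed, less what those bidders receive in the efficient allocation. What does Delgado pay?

Efficient allocation: Delgado→Lot B ($172), Watson→Lot G ($72), Ivanova→Lot C ($87), Quispe→Lot A ($179); total welfare W = $510.
Delgado receives Lot B at value $172, so the others get W − 172 = $338.
Without Delgado: best allocation of the remaining 3 bidders over all 4 lots is Watson→Lot B ($78), Ivanova→Lot C ($87), Quispe→Lot A ($179), total $344.
VCG payment = (others' best without Delgado) − (others' welfare with Delgado) = 344 − 338 = $6.

Delgado pays $6.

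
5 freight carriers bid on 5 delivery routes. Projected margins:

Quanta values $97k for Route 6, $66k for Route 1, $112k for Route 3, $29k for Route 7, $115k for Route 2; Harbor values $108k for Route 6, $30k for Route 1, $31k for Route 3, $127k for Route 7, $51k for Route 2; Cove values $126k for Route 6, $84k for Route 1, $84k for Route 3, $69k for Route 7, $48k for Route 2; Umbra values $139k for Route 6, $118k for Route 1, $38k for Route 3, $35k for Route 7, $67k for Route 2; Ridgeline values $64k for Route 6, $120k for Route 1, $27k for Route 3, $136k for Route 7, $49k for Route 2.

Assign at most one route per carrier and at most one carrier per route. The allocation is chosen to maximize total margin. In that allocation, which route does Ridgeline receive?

Ridgeline receives Route 1.

Optimal: Quanta→Route 2 ($115k), Harbor→Route 7 ($127k), Cove→Route 3 ($84k), Umbra→Route 6 ($139k), Ridgeline→Route 1 ($120k) — total 115+127+84+139+120 = $585k.
Next-best assignment: Quanta→Route 2, Harbor→Route 6, Cove→Route 3, Umbra→Route 1, Ridgeline→Route 7 = $561k.
Checked against all permutations: $585k is optimal.
Ridgeline's own top route is Route 7 ($136k), but forcing Ridgeline→Route 7 and reassigning the rest optimally gives only $561k — worse by 24.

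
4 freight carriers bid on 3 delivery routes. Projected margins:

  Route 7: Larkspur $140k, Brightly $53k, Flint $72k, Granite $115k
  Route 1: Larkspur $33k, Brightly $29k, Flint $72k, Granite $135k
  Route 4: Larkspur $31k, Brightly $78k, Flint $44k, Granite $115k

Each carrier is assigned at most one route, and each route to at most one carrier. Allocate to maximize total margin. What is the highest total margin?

Optimal: Larkspur→Route 7 ($140k), Granite→Route 1 ($135k), Brightly→Route 4 ($78k) — total 140+135+78 = $353k.
Row-greedy (each carrier in turn takes its best remaining route) gives $290k, worse by 63.
Next-best assignment: Larkspur→Route 7, Flint→Route 1, Granite→Route 4 = $327k.

Max total: $353k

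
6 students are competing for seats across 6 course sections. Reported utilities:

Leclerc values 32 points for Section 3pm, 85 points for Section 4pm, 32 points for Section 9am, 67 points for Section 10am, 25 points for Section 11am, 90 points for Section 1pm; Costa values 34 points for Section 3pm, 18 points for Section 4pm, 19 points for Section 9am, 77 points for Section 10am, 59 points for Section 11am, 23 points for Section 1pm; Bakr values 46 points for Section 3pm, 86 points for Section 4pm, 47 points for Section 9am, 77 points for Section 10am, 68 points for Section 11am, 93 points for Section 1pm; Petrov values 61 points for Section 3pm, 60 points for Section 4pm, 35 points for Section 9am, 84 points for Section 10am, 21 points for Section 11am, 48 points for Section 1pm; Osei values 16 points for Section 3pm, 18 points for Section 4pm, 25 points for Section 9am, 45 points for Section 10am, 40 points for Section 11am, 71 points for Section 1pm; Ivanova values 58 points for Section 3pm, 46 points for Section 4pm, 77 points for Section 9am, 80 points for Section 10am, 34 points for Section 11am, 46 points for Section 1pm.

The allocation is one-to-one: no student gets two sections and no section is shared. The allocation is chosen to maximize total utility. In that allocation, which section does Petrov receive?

Petrov receives Section 3pm.

Optimal: Leclerc→Section 4pm (85 points), Costa→Section 10am (77 points), Bakr→Section 11am (68 points), Petrov→Section 3pm (61 points), Osei→Section 1pm (71 points), Ivanova→Section 9am (77 points) — total 85+77+68+61+71+77 = 439 points.
Row-greedy (each student in turn takes its best remaining section) gives 431 points, worse by 8.
Every other assignment is strictly worse.
Petrov's own top section is Section 10am (84 points), but forcing Petrov→Section 10am and reassigning the rest optimally gives only 422 points — worse by 17.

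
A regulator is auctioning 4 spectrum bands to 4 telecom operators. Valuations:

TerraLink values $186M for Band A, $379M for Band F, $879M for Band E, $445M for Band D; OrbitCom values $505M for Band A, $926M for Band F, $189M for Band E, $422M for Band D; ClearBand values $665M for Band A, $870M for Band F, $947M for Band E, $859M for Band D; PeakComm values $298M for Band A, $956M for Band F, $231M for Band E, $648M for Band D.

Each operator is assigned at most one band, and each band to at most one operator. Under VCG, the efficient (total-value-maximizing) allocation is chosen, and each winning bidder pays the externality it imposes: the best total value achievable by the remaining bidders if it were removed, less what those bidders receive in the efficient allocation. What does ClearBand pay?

ClearBand pays $113M.

Efficient allocation: TerraLink→Band E ($879M), OrbitCom→Band A ($505M), ClearBand→Band D ($859M), PeakComm→Band F ($956M); total welfare W = $3199M.
ClearBand receives Band D at value $859M, so the others get W − 859 = $2340M.
Without ClearBand: best allocation of the remaining 3 bidders over all 4 bands is TerraLink→Band E ($879M), OrbitCom→Band F ($926M), PeakComm→Band D ($648M), total $2453M.
VCG payment = (others' best without ClearBand) − (others' welfare with ClearBand) = 2453 − 2340 = $113M.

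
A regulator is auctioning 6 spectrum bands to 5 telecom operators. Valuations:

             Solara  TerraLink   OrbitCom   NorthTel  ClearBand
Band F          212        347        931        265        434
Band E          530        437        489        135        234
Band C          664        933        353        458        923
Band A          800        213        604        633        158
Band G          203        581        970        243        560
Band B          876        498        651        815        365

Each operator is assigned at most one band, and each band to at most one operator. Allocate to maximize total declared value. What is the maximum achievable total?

Maximum total: $4050M

Optimal: Solara→Band A ($800M), TerraLink→Band G ($581M), OrbitCom→Band F ($931M), NorthTel→Band B ($815M), ClearBand→Band C ($923M) — total 800+581+931+815+923 = $4050M.
Column-greedy (each band in turn goes to its best remaining operator) gives $3587M, worse by 463.
Next-best assignment: Solara→Band A, TerraLink→Band C, OrbitCom→Band F, NorthTel→Band B, ClearBand→Band G = $4039M.
Swapping NorthTel↔ClearBand (NorthTel→Band C $458M, ClearBand→Band B $365M) loses 915.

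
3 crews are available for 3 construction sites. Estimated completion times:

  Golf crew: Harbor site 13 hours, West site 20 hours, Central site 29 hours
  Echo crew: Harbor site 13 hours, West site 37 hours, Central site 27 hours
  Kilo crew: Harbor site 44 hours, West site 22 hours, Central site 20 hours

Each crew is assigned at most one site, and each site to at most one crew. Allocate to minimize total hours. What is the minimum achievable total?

Optimal: Golf crew→West site (20 hours), Echo crew→Harbor site (13 hours), Kilo crew→Central site (20 hours) — total 20+13+20 = 53 hours.
Column-greedy (each site in turn goes to its cheapest remaining crew) gives 62 hours, worse by 9.
Next-best assignment: Golf crew→Harbor site, Echo crew→Central site, Kilo crew→West site = 62 hours.

Min total: 53 hours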